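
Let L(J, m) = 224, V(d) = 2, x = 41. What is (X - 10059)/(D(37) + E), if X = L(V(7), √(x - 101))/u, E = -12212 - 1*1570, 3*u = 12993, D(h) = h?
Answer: 8713061/11905919 ≈ 0.73183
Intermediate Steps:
u = 4331 (u = (⅓)*12993 = 4331)
E = -13782 (E = -12212 - 1570 = -13782)
X = 224/4331 ≈ 0.051720
(X - 10059)/(D(37) + E) = (224/4331 - 10059)/(37 - 13782) = -43565305/4331/(-13745) = -43565305/4331*(-1/13745) = 8713061/11905919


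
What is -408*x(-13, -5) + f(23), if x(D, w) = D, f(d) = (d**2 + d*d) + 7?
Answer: 6369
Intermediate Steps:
f(d) = 7 + 2*d**2 (f(d) = (d**2 + d**2) + 7 = 2*d**2 + 7 = 7 + 2*d**2)
-408*x(-13, -5) + f(23) = -408*(-13) + (7 + 2*23**2) = 5304 + (7 + 2*529) = 5304 + (7 + 1058) = 5304 + 1065 = 6369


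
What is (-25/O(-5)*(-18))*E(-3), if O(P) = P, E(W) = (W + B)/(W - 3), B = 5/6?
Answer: -65/2 ≈ -32.500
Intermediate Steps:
B = 5/6 (B = 5*(1/6) = 5/6 ≈ 0.83333)
E(W) = (5/6 + W)/(-3 + W) (E(W) = (W + 5/6)/(W - 3) = (5/6 + W)/(-3 + W))
(-25/O(-5)*(-18))*E(-3) = (-25/(-5)*(-18))*((5/6 - 3)/(-3 - 3)) = (-25*(-1/5)*(-18))*(-13/6/(-6)) = (5*(-18))*(-1/6*(-13/6)) = -90*13/36 = -65/2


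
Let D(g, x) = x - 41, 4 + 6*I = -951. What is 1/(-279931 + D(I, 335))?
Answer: -1/279637 ≈ -3.5761e-6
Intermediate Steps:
I = -955/6 (I = -⅔ + (⅙)*(-951) = -⅔ - 317/2 = -955/6 ≈ -159.17)
D(g, x) = -41 + x
1/(-279931 + D(I, 335)) = 1/(-279931 + (-41 + 335)) = 1/(-279931 + 294) = 1/(-279637) = -1/279637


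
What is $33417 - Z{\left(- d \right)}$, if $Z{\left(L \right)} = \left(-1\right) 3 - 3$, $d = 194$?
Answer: $33423$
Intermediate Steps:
$Z{\left(L \right)} = -6$ ($Z{\left(L \right)} = -3 - 3 = -6$)
$33417 - Z{\left(- d \right)} = 33417 - -6 = 33417 + 6 = 33423$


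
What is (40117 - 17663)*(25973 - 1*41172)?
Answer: -341278346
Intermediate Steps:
(40117 - 17663)*(25973 - 1*41172) = 22454*(25973 - 41172) = 22454*(-15199) = -341278346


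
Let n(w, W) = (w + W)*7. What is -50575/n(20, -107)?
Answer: 7225/87 ≈ 83.046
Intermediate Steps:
n(w, W) = 7*W + 7*w (n(w, W) = (W + w)*7 = 7*W + 7*w)
-50575/n(20, -107) = -50575/(7*(-107) + 7*20) = -50575/(-749 + 140) = -50575/(-609) = -50575*(-1/609) = 7225/87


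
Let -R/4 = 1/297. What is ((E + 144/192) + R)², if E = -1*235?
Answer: 77453673025/1411344 ≈ 54879.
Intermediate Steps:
R = -4/297 ≈ -0.013468
E = -235
((E + 144/192) + R)² = ((-235 + 144/192) - 4/297)² = ((-235 + 144*(1/192)) - 4/297)² = ((-235 + ¾) - 4/297)² = (-937/4 - 4/297)² = (-278305/1188)² = 77453673025/1411344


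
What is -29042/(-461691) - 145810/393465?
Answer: -3726143612/12110616621 ≈ -0.30768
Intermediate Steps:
-29042/(-461691) - 145810/393465 = -29042*(-1/461691) - 145810*1/393465 = 29042/461691 - 29162/78693 = -3726143612/12110616621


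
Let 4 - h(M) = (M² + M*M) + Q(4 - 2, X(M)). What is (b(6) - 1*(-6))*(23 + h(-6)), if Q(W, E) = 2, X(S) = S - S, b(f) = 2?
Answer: -376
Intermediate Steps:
X(S) = 0
h(M) = 2 - 2*M² (h(M) = 4 - ((M² + M*M) + 2) = 4 - ((M² + M²) + 2) = 4 - (2*M² + 2) = 4 - (2 + 2*M²) = 4 + (-2 - 2*M²) = 2 - 2*M²)
(b(6) - 1*(-6))*(23 + h(-6)) = (2 - 1*(-6))*(23 + (2 - 2*(-6)²)) = (2 + 6)*(23 + (2 - 2*36)) = 8*(23 + (2 - 72)) = 8*(23 - 70) = 8*(-47) = -376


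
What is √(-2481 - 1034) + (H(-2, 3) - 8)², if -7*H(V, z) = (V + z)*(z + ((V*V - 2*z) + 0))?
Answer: 3249/49 + I*√3515 ≈ 66.306 + 59.287*I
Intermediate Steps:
H(V, z) = -(V + z)*(V² - z)/7 (H(V, z) = -(V + z)*(z + ((V*V - 2*z) + 0))/7 = -(V + z)*(z + ((V² - 2*z) + 0))/7 = -(V + z)*(z + (V² - 2*z))/7 = -(V + z)*(V² - z)/7)
√(-2481 - 1034) + (H(-2, 3) - 8)² = √(-2481 - 1034) + ((-⅐*(-2)³ + (⅐)*3² - ⅐*3*(-2)² + (⅐)*(-2)*3) - 8)² = √(-3515) + ((-⅐*(-8) + (⅐)*9 - ⅐*3*4 - 6/7) - 8)² = I*√3515 + ((8/7 + 9/7 - 12/7 - 6/7) - 8)² = I*√3515 + (-⅐ - 8)² = I*√3515 + (-57/7)² = I*√3515 + 3249/49 = 3249/49 + I*√3515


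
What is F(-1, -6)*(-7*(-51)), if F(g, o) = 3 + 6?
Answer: 3213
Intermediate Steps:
F(g, o) = 9
F(-1, -6)*(-7*(-51)) = 9*(-7*(-51)) = 9*357 = 3213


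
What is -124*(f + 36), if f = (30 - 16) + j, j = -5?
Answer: -5580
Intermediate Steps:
f = 9 (f = (30 - 16) - 5 = 14 - 5 = 9)
-124*(f + 36) = -124*(9 + 36) = -124*45 = -5580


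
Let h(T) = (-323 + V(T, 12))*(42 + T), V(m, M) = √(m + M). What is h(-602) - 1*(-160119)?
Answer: 340999 - 560*I*√590 ≈ 3.41e+5 - 13602.0*I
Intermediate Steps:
V(m, M) = √(M + m)
h(T) = (-323 + √(12 + T))*(42 + T)
h(-602) - 1*(-160119) = (-13566 - 323*(-602) + 42*√(12 - 602) - 602*√(12 - 602)) - 1*(-160119) = (-13566 + 194446 + 42*√(-590) - 602*I*√590) + 160119 = (-13566 + 194446 + 42*(I*√590) - 602*I*√590) + 160119 = (-13566 + 194446 + 42*I*√590 - 602*I*√590) + 160119 = (180880 - 560*I*√590) + 160119 = 340999 - 560*I*√590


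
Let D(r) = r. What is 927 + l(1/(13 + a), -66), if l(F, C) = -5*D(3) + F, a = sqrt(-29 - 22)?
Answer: 200653/220 - I*sqrt(51)/220 ≈ 912.06 - 0.032461*I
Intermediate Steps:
a = I*sqrt(51) (a = sqrt(-51) = I*sqrt(51) ≈ 7.1414*I)
l(F, C) = -15 + F (l(F, C) = -5*3 + F = -15 + F)
927 + l(1/(13 + a), -66) = 927 + (-15 + 1/(13 + I*sqrt(51))) = 912 + 1/(13 + I*sqrt(51))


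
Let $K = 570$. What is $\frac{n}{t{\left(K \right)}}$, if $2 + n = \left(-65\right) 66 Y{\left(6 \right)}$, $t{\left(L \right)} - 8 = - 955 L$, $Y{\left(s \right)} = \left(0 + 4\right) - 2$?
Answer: $\frac{4291}{272171} \approx 0.015766$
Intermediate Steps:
$Y{\left(s \right)} = 2$ ($Y{\left(s \right)} = 4 - 2 = 2$)
$t{\left(L \right)} = 8 - 955 L$
$n = -8582$ ($n = -2 + \left(-65\right) 66 \cdot 2 = -2 - 8580 = -8582$)
$\frac{n}{t{\left(K \right)}} = - \frac{8582}{8 - 544350} = - \frac{8582}{-544342} = \left(-8582\right) \left(- \frac{1}{544342}\right) = \frac{4291}{272171}$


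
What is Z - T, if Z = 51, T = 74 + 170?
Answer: -193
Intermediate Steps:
T = 244
Z - T = 51 - 1*244 = 51 - 244 = -193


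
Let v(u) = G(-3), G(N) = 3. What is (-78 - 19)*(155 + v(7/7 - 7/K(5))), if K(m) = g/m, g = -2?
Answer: -15326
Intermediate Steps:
K(m) = -2/m
v(u) = 3
(-78 - 19)*(155 + v(7/7 - 7/K(5))) = (-78 - 19)*(155 + 3) = -97*158 = -15326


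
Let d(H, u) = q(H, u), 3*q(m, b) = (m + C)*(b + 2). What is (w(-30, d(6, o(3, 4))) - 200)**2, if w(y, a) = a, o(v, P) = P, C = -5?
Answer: 39204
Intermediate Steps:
q(m, b) = (-5 + m)*(2 + b)/3 (q(m, b) = ((m - 5)*(b + 2))/3 = ((-5 + m)*(2 + b))/3 = (-5 + m)*(2 + b)/3)
d(H, u) = -10/3 - 5*u/3 + 2*H/3 + H*u/3 (d(H, u) = -10/3 - 5*u/3 + 2*H/3 + u*H/3 = -10/3 - 5*u/3 + 2*H/3 + H*u/3)
(w(-30, d(6, o(3, 4))) - 200)**2 = ((-10/3 - 5/3*4 + (2/3)*6 + (1/3)*6*4) - 200)**2 = ((-10/3 - 20/3 + 4 + 8) - 200)**2 = (2 - 200)**2 = (-198)**2 = 39204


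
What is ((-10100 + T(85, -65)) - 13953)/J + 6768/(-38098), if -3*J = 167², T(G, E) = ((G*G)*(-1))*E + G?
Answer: -25562336955/531257561 ≈ -48.117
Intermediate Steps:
T(G, E) = G - E*G² (T(G, E) = (G²*(-1))*E + G = (-G²)*E + G = -E*G² + G = G - E*G²)
J = -27889/3 (J = -⅓*167² = -⅓*27889 = -27889/3 ≈ -9296.3)
((-10100 + T(85, -65)) - 13953)/J + 6768/(-38098) = ((-10100 + 85*(1 - 1*(-65)*85)) - 13953)/(-27889/3) + 6768/(-38098) = ((-10100 + 85*(1 + 5525)) - 13953)*(-3/27889) + 6768*(-1/38098) = ((-10100 + 85*5526) - 13953)*(-3/27889) - 3384/19049 = ((-10100 + 469710) - 13953)*(-3/27889) - 3384/19049 = (459610 - 13953)*(-3/27889) - 3384/19049 = 445657*(-3/27889) - 3384/19049 = -1336971/27889 - 3384/19049 = -25562336955/531257561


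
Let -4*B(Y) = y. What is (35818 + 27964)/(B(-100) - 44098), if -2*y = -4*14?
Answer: -63782/44105 ≈ -1.4461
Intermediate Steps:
y = 28 (y = -(-2)*14 = -1/2*(-56) = 28)
B(Y) = -7 (B(Y) = -1/4*28 = -7)
(35818 + 27964)/(B(-100) - 44098) = (35818 + 27964)/(-7 - 44098) = 63782/(-44105) = 63782*(-1/44105) = -63782/44105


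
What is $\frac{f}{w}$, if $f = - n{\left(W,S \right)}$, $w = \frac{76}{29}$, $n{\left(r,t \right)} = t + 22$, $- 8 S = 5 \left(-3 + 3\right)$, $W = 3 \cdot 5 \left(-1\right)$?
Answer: $- \frac{319}{38} \approx -8.3947$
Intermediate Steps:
$W = -15$ ($W = 15 \left(-1\right) = -15$)
$S = 0$ ($S = - \frac{5 \left(-3 + 3\right)}{8} = - \frac{5 \cdot 0}{8} = \left(- \frac{1}{8}\right) 0 = 0$)
$n{\left(r,t \right)} = 22 + t$
$w = \frac{76}{29}$ ($w = 76 \cdot \frac{1}{29} = \frac{76}{29} \approx 2.6207$)
$f = -22$ ($f = - (22 + 0) = \left(-1\right) 22 = -22$)
$\frac{f}{w} = \frac{1}{\frac{76}{29}} \left(-22\right) = \frac{29}{76} \left(-22\right) = - \frac{319}{38}$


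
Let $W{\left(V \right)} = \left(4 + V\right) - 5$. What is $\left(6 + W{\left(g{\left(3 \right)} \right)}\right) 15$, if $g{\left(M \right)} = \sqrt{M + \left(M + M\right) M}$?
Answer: $75 + 15 \sqrt{21} \approx 143.74$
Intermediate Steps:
$g{\left(M \right)} = \sqrt{M + 2 M^{2}}$ ($g{\left(M \right)} = \sqrt{M + 2 M M} = \sqrt{M + 2 M^{2}}$)
$W{\left(V \right)} = -1 + V$
$\left(6 + W{\left(g{\left(3 \right)} \right)}\right) 15 = \left(6 - \left(1 - \sqrt{3 \left(1 + 2 \cdot 3\right)}\right)\right) 15 = \left(6 - \left(1 - \sqrt{3 \left(1 + 6\right)}\right)\right) 15 = \left(6 - \left(1 - \sqrt{3 \cdot 7}\right)\right) 15 = \left(6 - \left(1 - \sqrt{21}\right)\right) 15 = \left(5 + \sqrt{21}\right) 15 = 75 + 15 \sqrt{21}$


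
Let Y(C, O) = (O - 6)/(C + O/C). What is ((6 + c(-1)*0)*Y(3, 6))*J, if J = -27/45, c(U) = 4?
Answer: 0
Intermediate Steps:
Y(C, O) = (-6 + O)/(C + O/C)
J = -⅗ (J = -27*1/45 = -⅗ ≈ -0.60000)
((6 + c(-1)*0)*Y(3, 6))*J = ((6 + 4*0)*(3*(-6 + 6)/(6 + 3²)))*(-⅗) = ((6 + 0)*(3*0/(6 + 9)))*(-⅗) = (6*(3*0/15))*(-⅗) = (6*(3*(1/15)*0))*(-⅗) = (6*0)*(-⅗) = 0*(-⅗) = 0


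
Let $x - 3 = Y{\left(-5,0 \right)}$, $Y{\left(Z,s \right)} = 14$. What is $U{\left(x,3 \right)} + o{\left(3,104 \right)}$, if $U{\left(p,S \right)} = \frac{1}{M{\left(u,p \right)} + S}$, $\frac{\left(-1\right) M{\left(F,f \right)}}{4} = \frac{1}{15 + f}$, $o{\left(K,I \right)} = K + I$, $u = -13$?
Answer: $\frac{2469}{23} \approx 107.35$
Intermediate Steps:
$x = 17$ ($x = 3 + 14 = 17$)
$o{\left(K,I \right)} = I + K$
$M{\left(F,f \right)} = - \frac{4}{15 + f}$
$U{\left(p,S \right)} = \frac{1}{S - \frac{4}{15 + p}}$ ($U{\left(p,S \right)} = \frac{1}{- \frac{4}{15 + p} + S} = \frac{1}{S - \frac{4}{15 + p}}$)
$U{\left(x,3 \right)} + o{\left(3,104 \right)} = \frac{15 + 17}{-4 + 3 \left(15 + 17\right)} + \left(104 + 3\right) = \frac{1}{-4 + 3 \cdot 32} \cdot 32 + 107 = \frac{1}{-4 + 96} \cdot 32 + 107 = \frac{1}{92} \cdot 32 + 107 = \frac{8}{23} + 107 = \frac{2469}{23}$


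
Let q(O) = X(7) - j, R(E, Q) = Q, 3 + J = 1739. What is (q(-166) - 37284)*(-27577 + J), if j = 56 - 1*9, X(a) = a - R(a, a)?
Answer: 964670371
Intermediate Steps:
J = 1736 (J = -3 + 1739 = 1736)
X(a) = 0 (X(a) = a - a = 0)
j = 47 (j = 56 - 9 = 47)
q(O) = -47 (q(O) = 0 - 1*47 = 0 - 47 = -47)
(q(-166) - 37284)*(-27577 + J) = (-47 - 37284)*(-27577 + 1736) = -37331*(-25841) = 964670371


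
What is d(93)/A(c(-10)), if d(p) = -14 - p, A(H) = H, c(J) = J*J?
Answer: -107/100 ≈ -1.0700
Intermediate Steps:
c(J) = J**2
d(93)/A(c(-10)) = (-14 - 1*93)/((-10)**2) = (-14 - 93)/100 = -107*1/100 = -107/100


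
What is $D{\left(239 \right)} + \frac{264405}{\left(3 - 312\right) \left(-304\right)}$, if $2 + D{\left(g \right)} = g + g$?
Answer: $\frac{14992647}{31312} \approx 478.81$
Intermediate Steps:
$D{\left(g \right)} = -2 + 2 g$ ($D{\left(g \right)} = -2 + \left(g + g\right) = -2 + 2 g$)
$D{\left(239 \right)} + \frac{264405}{\left(3 - 312\right) \left(-304\right)} = \left(-2 + 2 \cdot 239\right) + \frac{264405}{\left(3 - 312\right) \left(-304\right)} = \left(-2 + 478\right) + \frac{264405}{\left(-309\right) \left(-304\right)} = 476 + \frac{264405}{93936} = 476 + 264405 \cdot \frac{1}{93936} = 476 + \frac{88135}{31312} = \frac{14992647}{31312}$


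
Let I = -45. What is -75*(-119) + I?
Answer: 8880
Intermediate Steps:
-75*(-119) + I = -75*(-119) - 45 = 8925 - 45 = 8880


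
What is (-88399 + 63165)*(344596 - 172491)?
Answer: -4342897570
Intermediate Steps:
(-88399 + 63165)*(344596 - 172491) = -25234*172105 = -4342897570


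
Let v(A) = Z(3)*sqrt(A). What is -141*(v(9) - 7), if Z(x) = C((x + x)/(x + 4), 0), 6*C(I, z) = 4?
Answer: 705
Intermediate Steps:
C(I, z) = 2/3 (C(I, z) = (1/6)*4 = 2/3)
Z(x) = 2/3
v(A) = 2*sqrt(A)/3
-141*(v(9) - 7) = -141*(2*sqrt(9)/3 - 7) = -141*((2/3)*3 - 7) = -141*(2 - 7) = -141*(-5) = 705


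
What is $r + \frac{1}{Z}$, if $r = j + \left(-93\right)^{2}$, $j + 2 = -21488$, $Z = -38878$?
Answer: $- \frac{499232399}{38878} \approx -12841.0$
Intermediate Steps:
$j = -21490$ ($j = -2 - 21488 = -21490$)
$r = -12841$ ($r = -21490 + \left(-93\right)^{2} = -21490 + 8649 = -12841$)
$r + \frac{1}{Z} = -12841 + \frac{1}{-38878} = -12841 - \frac{1}{38878} = - \frac{499232399}{38878}$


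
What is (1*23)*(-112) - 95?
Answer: -2671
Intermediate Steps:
(1*23)*(-112) - 95 = 23*(-112) - 95 = -2576 - 95 = -2671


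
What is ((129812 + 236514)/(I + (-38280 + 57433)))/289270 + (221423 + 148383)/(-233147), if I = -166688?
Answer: -7891231139557311/4975059653459575 ≈ -1.5862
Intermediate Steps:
((129812 + 236514)/(I + (-38280 + 57433)))/289270 + (221423 + 148383)/(-233147) = ((129812 + 236514)/(-166688 + (-38280 + 57433)))/289270 + (221423 + 148383)/(-233147) = (366326/(-166688 + 19153))*(1/289270) + 369806*(-1/233147) = (366326/(-147535))*(1/289270) - 369806/233147 = (366326*(-1/147535))*(1/289270) - 369806/233147 = -366326/147535*1/289270 - 369806/233147 = -183163/21338724725 - 369806/233147 = -7891231139557311/4975059653459575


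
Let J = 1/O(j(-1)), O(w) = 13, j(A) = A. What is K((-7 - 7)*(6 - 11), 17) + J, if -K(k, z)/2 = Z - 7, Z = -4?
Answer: 287/13 ≈ 22.077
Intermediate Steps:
J = 1/13 ≈ 0.076923
K(k, z) = 22 (K(k, z) = -2*(-4 - 7) = -2*(-11) = 22)
K((-7 - 7)*(6 - 11), 17) + J = 22 + 1/13 = 287/13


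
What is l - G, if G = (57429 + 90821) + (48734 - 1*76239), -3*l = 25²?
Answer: -362860/3 ≈ -1.2095e+5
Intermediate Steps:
l = -625/3 (l = -⅓*25² = -⅓*625 = -625/3 ≈ -208.33)
G = 120745 (G = 148250 + (48734 - 76239) = 148250 - 27505 = 120745)
l - G = -625/3 - 1*120745 = -625/3 - 120745 = -362860/3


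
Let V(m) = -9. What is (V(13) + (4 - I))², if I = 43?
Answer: 2304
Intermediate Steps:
(V(13) + (4 - I))² = (-9 + (4 - 1*43))² = (-9 + (4 - 43))² = (-9 - 39)² = (-48)² = 2304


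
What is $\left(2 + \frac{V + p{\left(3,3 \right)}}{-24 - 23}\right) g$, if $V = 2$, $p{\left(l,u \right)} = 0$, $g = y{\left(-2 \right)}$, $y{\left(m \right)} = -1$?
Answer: $- \frac{92}{47} \approx -1.9574$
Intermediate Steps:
$g = -1$
$\left(2 + \frac{V + p{\left(3,3 \right)}}{-24 - 23}\right) g = \left(2 + \frac{2 + 0}{-24 - 23}\right) \left(-1\right) = \left(2 + \frac{2}{-47}\right) \left(-1\right) = \left(2 + 2 \left(- \frac{1}{47}\right)\right) \left(-1\right) = \left(2 - \frac{2}{47}\right) \left(-1\right) = \frac{92}{47} \left(-1\right) = - \frac{92}{47}$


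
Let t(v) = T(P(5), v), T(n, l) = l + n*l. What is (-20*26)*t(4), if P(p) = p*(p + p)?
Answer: -106080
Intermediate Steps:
P(p) = 2*p² (P(p) = p*(2*p) = 2*p²)
T(n, l) = l + l*n
t(v) = 51*v (t(v) = v*(1 + 2*5²) = v*(1 + 2*25) = v*(1 + 50) = v*51 = 51*v)
(-20*26)*t(4) = (-20*26)*(51*4) = -520*204 = -106080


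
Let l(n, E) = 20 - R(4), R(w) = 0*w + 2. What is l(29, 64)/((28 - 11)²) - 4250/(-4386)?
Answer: 38447/37281 ≈ 1.0313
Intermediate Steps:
R(w) = 2 (R(w) = 0 + 2 = 2)
l(n, E) = 18 (l(n, E) = 20 - 1*2 = 20 - 2 = 18)
l(29, 64)/((28 - 11)²) - 4250/(-4386) = 18/((28 - 11)²) - 4250/(-4386) = 18/(17²) - 4250*(-1/4386) = 18/289 + 125/129 = 38447/37281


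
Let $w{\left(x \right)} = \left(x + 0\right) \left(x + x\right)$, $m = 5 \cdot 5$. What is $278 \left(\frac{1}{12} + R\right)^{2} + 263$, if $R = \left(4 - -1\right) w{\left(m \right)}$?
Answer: $\frac{781895869075}{72} \approx 1.086 \cdot 10^{10}$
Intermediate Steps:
$m = 25$
$w{\left(x \right)} = 2 x^{2}$ ($w{\left(x \right)} = x 2 x = 2 x^{2}$)
$R = 6250$ ($R = \left(4 - -1\right) 2 \cdot 25^{2} = \left(4 + 1\right) 2 \cdot 625 = 5 \cdot 1250 = 6250$)
$278 \left(\frac{1}{12} + R\right)^{2} + 263 = 278 \left(\frac{1}{12} + 6250\right)^{2} + 263 = 278 \left(\frac{75001}{12}\right)^{2} + 263 = 278 \cdot \frac{5625150001}{144} + 263 = \frac{781895850139}{72} + 263 = \frac{781895869075}{72}$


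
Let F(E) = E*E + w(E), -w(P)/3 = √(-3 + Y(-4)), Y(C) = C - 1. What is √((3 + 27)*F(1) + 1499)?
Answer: √(1529 - 180*I*√2) ≈ 39.237 - 3.2439*I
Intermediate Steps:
Y(C) = -1 + C
w(P) = -6*I*√2 (w(P) = -3*√(-3 + (-1 - 4)) = -3*√(-3 - 5) = -6*I*√2)
F(E) = E² - 6*I*√2 (F(E) = E*E - 6*I*√2 = E² - 6*I*√2)
√((3 + 27)*F(1) + 1499) = √((3 + 27)*(1² - 6*I*√2) + 1499) = √(30*(1 - 6*I*√2) + 1499) = √((30 - 180*I*√2) + 1499) = √(1529 - 180*I*√2)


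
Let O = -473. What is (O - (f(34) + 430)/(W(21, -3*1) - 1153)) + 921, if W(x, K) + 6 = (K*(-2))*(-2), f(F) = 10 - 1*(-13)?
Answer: 525061/1171 ≈ 448.39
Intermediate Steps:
f(F) = 23 (f(F) = 10 + 13 = 23)
W(x, K) = -6 + 4*K (W(x, K) = -6 + (K*(-2))*(-2) = -6 - 2*K*(-2) = -6 + 4*K)
(O - (f(34) + 430)/(W(21, -3*1) - 1153)) + 921 = (-473 - (23 + 430)/((-6 + 4*(-3*1)) - 1153)) + 921 = (-473 - 453/((-6 + 4*(-3)) - 1153)) + 921 = (-473 - 453/((-6 - 12) - 1153)) + 921 = (-473 - 453/(-18 - 1153)) + 921 = (-473 - 453/(-1171)) + 921 = (-473 - 453*(-1)/1171) + 921 = (-473 - 1*(-453/1171)) + 921 = (-473 + 453/1171) + 921 = -553430/1171 + 921 = 525061/1171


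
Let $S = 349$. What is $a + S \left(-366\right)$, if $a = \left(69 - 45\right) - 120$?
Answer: $-127830$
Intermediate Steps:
$a = -96$ ($a = 24 - 120 = -96$)
$a + S \left(-366\right) = -96 + 349 \left(-366\right) = -96 - 127734 = -127830$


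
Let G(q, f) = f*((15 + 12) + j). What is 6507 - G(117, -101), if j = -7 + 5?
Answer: 9032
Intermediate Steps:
j = -2
G(q, f) = 25*f (G(q, f) = f*((15 + 12) - 2) = f*(27 - 2) = f*25 = 25*f)
6507 - G(117, -101) = 6507 - 25*(-101) = 6507 - 1*(-2525) = 6507 + 2525 = 9032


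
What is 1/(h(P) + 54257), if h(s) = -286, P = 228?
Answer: 1/53971 ≈ 1.8528e-5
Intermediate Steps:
1/(h(P) + 54257) = 1/(-286 + 54257) = 1/53971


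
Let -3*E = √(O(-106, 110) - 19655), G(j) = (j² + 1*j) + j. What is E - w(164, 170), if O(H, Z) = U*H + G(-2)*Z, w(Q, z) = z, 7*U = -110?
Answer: -170 - 5*I*√35259/21 ≈ -170.0 - 44.708*I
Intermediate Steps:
G(j) = j² + 2*j (G(j) = (j² + j) + j = (j + j²) + j = j² + 2*j)
U = -110/7 (U = (⅐)*(-110) = -110/7 ≈ -15.714)
O(H, Z) = -110*H/7 (O(H, Z) = -110*H/7 + (-2*(2 - 2))*Z = -110*H/7 + (-2*0)*Z = -110*H/7 + 0*Z = -110*H/7 + 0 = -110*H/7)
E = -5*I*√35259/21 (E = -√(-110/7*(-106) - 19655)/3 = -√(11660/7 - 19655)/3 = -5*I*√35259/21 ≈ -44.708*I)
E - w(164, 170) = -5*I*√35259/21 - 1*170 = -5*I*√35259/21 - 170 = -170 - 5*I*√35259/21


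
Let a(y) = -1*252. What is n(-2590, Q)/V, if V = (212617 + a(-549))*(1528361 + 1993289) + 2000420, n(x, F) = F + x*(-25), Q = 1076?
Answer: 10971/124646200445 ≈ 8.8017e-8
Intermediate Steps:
a(y) = -252
n(x, F) = F - 25*x
V = 747877202670 (V = (212617 - 252)*(1528361 + 1993289) + 2000420 = 212365*3521650 + 2000420 = 747875202250 + 2000420 = 747877202670)
n(-2590, Q)/V = (1076 - 25*(-2590))/747877202670 = (1076 + 64750)*(1/747877202670) = 65826*(1/747877202670) = 10971/124646200445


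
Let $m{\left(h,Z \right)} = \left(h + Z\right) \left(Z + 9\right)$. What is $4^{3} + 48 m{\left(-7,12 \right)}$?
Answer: $5104$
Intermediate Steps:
$m{\left(h,Z \right)} = \left(9 + Z\right) \left(Z + h\right)$ ($m{\left(h,Z \right)} = \left(Z + h\right) \left(9 + Z\right) = \left(9 + Z\right) \left(Z + h\right)$)
$4^{3} + 48 m{\left(-7,12 \right)} = 4^{3} + 48 \left(12^{2} + 9 \cdot 12 + 9 \left(-7\right) + 12 \left(-7\right)\right) = 64 + 48 \left(144 + 108 - 63 - 84\right) = 64 + 48 \cdot 105 = 64 + 5040 = 5104$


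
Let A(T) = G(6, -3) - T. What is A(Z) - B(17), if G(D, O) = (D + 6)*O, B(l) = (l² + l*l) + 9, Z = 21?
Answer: -644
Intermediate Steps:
B(l) = 9 + 2*l² (B(l) = (l² + l²) + 9 = 2*l² + 9 = 9 + 2*l²)
G(D, O) = O*(6 + D) (G(D, O) = (6 + D)*O = O*(6 + D))
A(T) = -36 - T (A(T) = -3*(6 + 6) - T = -3*12 - T = -36 - T)
A(Z) - B(17) = (-36 - 1*21) - (9 + 2*17²) = (-36 - 21) - (9 + 2*289) = -57 - (9 + 578) = -57 - 1*587 = -57 - 587 = -644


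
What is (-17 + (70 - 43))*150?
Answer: 1500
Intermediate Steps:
(-17 + (70 - 43))*150 = (-17 + 27)*150 = 10*150 = 1500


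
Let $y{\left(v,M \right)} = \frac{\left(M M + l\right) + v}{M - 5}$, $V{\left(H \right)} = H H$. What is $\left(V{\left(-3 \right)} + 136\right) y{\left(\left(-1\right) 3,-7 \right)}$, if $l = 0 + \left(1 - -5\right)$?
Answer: $- \frac{1885}{3} \approx -628.33$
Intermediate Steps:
$V{\left(H \right)} = H^{2}$
$l = 6$ ($l = 0 + \left(1 + 5\right) = 0 + 6 = 6$)
$y{\left(v,M \right)} = \frac{6 + v + M^{2}}{-5 + M}$ ($y{\left(v,M \right)} = \frac{\left(M M + 6\right) + v}{M - 5} = \frac{\left(M^{2} + 6\right) + v}{-5 + M} = \frac{\left(6 + M^{2}\right) + v}{-5 + M} = \frac{6 + v + M^{2}}{-5 + M}$)
$\left(V{\left(-3 \right)} + 136\right) y{\left(\left(-1\right) 3,-7 \right)} = \left(\left(-3\right)^{2} + 136\right) \frac{6 - 3 + \left(-7\right)^{2}}{-5 - 7} = \left(9 + 136\right) \frac{6 - 3 + 49}{-12} = 145 \left(\left(- \frac{1}{12}\right) 52\right) = 145 \left(- \frac{13}{3}\right) = - \frac{1885}{3}$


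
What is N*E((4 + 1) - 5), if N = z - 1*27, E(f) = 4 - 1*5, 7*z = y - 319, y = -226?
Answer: 734/7 ≈ 104.86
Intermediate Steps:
z = -545/7 (z = (-226 - 319)/7 = (1/7)*(-545) = -545/7 ≈ -77.857)
E(f) = -1 (E(f) = 4 - 5 = -1)
N = -734/7 (N = -545/7 - 1*27 = -545/7 - 27 = -734/7 ≈ -104.86)
N*E((4 + 1) - 5) = -734/7*(-1) = 734/7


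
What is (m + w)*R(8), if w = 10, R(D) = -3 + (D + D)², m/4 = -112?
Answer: -110814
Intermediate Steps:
m = -448 (m = 4*(-112) = -448)
R(D) = -3 + 4*D² (R(D) = -3 + (2*D)² = -3 + 4*D²)
(m + w)*R(8) = (-448 + 10)*(-3 + 4*8²) = -438*(-3 + 4*64) = -438*(-3 + 256) = -438*253 = -110814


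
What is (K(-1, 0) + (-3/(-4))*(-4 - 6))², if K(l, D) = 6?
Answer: 9/4 ≈ 2.2500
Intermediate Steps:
(K(-1, 0) + (-3/(-4))*(-4 - 6))² = (6 + (-3/(-4))*(-4 - 6))² = (6 - 3*(-¼)*(-10))² = (6 + (¾)*(-10))² = (6 - 15/2)² = (-3/2)² = 9/4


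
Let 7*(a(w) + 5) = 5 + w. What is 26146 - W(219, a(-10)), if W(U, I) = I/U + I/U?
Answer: 40081898/1533 ≈ 26146.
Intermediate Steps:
a(w) = -30/7 + w/7 (a(w) = -5 + (5 + w)/7 = -5 + (5/7 + w/7) = -30/7 + w/7)
W(U, I) = 2*I/U
26146 - W(219, a(-10)) = 26146 - 2*(-30/7 + (1/7)*(-10))/219 = 26146 - 2*(-30/7 - 10/7)/219 = 26146 - 2*(-40)/(7*219) = 26146 - 1*(-80/1533) = 26146 + 80/1533 = 40081898/1533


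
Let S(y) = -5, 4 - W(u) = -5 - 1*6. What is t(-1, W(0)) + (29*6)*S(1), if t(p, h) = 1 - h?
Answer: -884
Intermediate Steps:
W(u) = 15 (W(u) = 4 - (-5 - 1*6) = 4 - (-5 - 6) = 4 - 1*(-11) = 4 + 11 = 15)
t(-1, W(0)) + (29*6)*S(1) = (1 - 1*15) + (29*6)*(-5) = (1 - 15) + 174*(-5) = -14 - 870 = -884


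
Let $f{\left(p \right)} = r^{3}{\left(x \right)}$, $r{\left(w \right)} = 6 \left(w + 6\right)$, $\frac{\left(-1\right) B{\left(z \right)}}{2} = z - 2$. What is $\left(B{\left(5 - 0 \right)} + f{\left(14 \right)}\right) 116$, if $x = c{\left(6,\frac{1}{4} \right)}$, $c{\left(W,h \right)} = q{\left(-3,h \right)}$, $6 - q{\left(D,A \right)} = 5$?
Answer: $8593512$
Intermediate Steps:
$q{\left(D,A \right)} = 1$ ($q{\left(D,A \right)} = 6 - 5 = 1$)
$c{\left(W,h \right)} = 1$
$B{\left(z \right)} = 4 - 2 z$ ($B{\left(z \right)} = - 2 \left(z - 2\right) = - 2 \left(-2 + z\right) = 4 - 2 z$)
$x = 1$
$r{\left(w \right)} = 36 + 6 w$ ($r{\left(w \right)} = 6 \left(6 + w\right) = 36 + 6 w$)
$f{\left(p \right)} = 74088$ ($f{\left(p \right)} = \left(36 + 6 \cdot 1\right)^{3} = \left(36 + 6\right)^{3} = 42^{3} = 74088$)
$\left(B{\left(5 - 0 \right)} + f{\left(14 \right)}\right) 116 = \left(\left(4 - 2 \left(5 - 0\right)\right) + 74088\right) 116 = \left(\left(4 - 2 \left(5 + 0\right)\right) + 74088\right) 116 = \left(\left(4 - 10\right) + 74088\right) 116 = \left(-6 + 74088\right) 116 = 74082 \cdot 116 = 8593512$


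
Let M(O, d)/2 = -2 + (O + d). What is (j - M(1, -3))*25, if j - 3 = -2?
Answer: 225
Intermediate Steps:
j = 1 (j = 3 - 2 = 1)
M(O, d) = -4 + 2*O + 2*d (M(O, d) = 2*(-2 + (O + d)) = 2*(-2 + O + d) = -4 + 2*O + 2*d)
(j - M(1, -3))*25 = (1 - (-4 + 2*1 + 2*(-3)))*25 = (1 - (-4 + 2 - 6))*25 = (1 - 1*(-8))*25 = (1 + 8)*25 = 9*25 = 225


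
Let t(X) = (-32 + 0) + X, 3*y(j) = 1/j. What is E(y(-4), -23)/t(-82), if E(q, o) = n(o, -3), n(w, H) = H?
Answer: 1/38 ≈ 0.026316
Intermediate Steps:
y(j) = 1/(3*j)
t(X) = -32 + X
E(q, o) = -3
E(y(-4), -23)/t(-82) = -3/(-32 - 82) = -3/(-114) = -3*(-1/114) = 1/38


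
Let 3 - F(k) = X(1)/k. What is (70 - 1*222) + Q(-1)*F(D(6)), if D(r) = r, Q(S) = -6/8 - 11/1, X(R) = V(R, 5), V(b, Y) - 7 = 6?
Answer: -3883/24 ≈ -161.79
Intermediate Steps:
V(b, Y) = 13 (V(b, Y) = 7 + 6 = 13)
X(R) = 13
Q(S) = -47/4 (Q(S) = -6*1/8 - 11*1 = -3/4 - 11 = -47/4)
F(k) = 3 - 13/k
(70 - 1*222) + Q(-1)*F(D(6)) = (70 - 1*222) - 47*(3 - 13/6)/4 = (70 - 222) - 47*(3 - 13*1/6)/4 = -152 - 47*(3 - 13/6)/4 = -152 - 47/4*5/6 = -152 - 235/24 = -3883/24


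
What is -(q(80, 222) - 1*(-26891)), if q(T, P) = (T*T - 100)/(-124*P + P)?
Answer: -40793297/1517 ≈ -26891.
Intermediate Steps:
q(T, P) = -(-100 + T**2)/(123*P) (q(T, P) = (T**2 - 100)/((-123*P)) = (-100 + T**2)*(-1/(123*P)) = -(-100 + T**2)/(123*P))
-(q(80, 222) - 1*(-26891)) = -((1/123)*(100 - 1*80**2)/222 - 1*(-26891)) = -((1/123)*(1/222)*(100 - 1*6400) + 26891) = -((1/123)*(1/222)*(100 - 6400) + 26891) = -((1/123)*(1/222)*(-6300) + 26891) = -(-350/1517 + 26891) = -1*40793297/1517 = -40793297/1517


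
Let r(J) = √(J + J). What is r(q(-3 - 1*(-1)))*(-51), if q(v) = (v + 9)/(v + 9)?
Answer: -51*√2 ≈ -72.125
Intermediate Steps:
q(v) = 1 (q(v) = (9 + v)/(9 + v) = 1)
r(J) = √2*√J (r(J) = √(2*J) = √2*√J)
r(q(-3 - 1*(-1)))*(-51) = (√2*√1)*(-51) = (√2*1)*(-51) = √2*(-51) = -51*√2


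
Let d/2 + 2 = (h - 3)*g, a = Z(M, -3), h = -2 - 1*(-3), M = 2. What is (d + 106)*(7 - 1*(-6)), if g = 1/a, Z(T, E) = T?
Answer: 1300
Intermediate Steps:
h = 1 (h = -2 + 3 = 1)
a = 2
g = ½ (g = 1/2 = ½ ≈ 0.50000)
d = -6 (d = -4 + 2*((1 - 3)*(½)) = -4 + 2*(-2*½) = -4 + 2*(-1) = -4 - 2 = -6)
(d + 106)*(7 - 1*(-6)) = (-6 + 106)*(7 - 1*(-6)) = 100*(7 + 6) = 100*13 = 1300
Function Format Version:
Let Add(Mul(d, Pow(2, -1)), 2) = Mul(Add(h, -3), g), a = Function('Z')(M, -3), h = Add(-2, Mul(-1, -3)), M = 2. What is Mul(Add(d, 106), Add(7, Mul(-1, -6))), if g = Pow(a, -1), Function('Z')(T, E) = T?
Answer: 1300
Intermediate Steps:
h = 1 (h = Add(-2, 3) = 1)
a = 2
g = Rational(1, 2) (g = Pow(2, -1) = Rational(1, 2) ≈ 0.50000)
d = -6 (d = Add(-4, Mul(2, Mul(Add(1, -3), Rational(1, 2)))) = Add(-4, Mul(2, Mul(-2, Rational(1, 2)))) = Add(-4, Mul(2, -1)) = Add(-4, -2) = -6)
Mul(Add(d, 106), Add(7, Mul(-1, -6))) = Mul(Add(-6, 106), Add(7, Mul(-1, -6))) = Mul(100, Add(7, 6)) = Mul(100, 13) = 1300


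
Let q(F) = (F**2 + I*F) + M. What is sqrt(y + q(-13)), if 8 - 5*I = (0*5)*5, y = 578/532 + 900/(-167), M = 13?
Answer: sqrt(7740188563170)/222110 ≈ 12.526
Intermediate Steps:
y = -191137/44422 (y = 578*(1/532) + 900*(-1/167) = 289/266 - 900/167 = -191137/44422 ≈ -4.3028)
I = 8/5 (I = 8/5 - 0*5*5/5 = 8/5 - 0*5 = 8/5 - 1/5*0 = 8/5 + 0 = 8/5 ≈ 1.6000)
q(F) = 13 + F**2 + 8*F/5 (q(F) = (F**2 + 8*F/5) + 13 = 13 + F**2 + 8*F/5)
sqrt(y + q(-13)) = sqrt(-191137/44422 + (13 + (-13)**2 + (8/5)*(-13))) = sqrt(-191137/44422 + (13 + 169 - 104/5)) = sqrt(-191137/44422 + 806/5) = sqrt(34848447/222110) = sqrt(7740188563170)/222110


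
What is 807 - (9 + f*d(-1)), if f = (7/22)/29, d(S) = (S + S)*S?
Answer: 254555/319 ≈ 797.98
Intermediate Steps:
d(S) = 2*S² (d(S) = (2*S)*S = 2*S²)
f = 7/638 (f = (7*(1/22))*(1/29) = (7/22)*(1/29) = 7/638 ≈ 0.010972)
807 - (9 + f*d(-1)) = 807 - (9 + 7*(2*(-1)²)/638) = 807 - (9 + 7*(2*1)/638) = 807 - (9 + (7/638)*2) = 807 - (9 + 7/319) = 807 - 1*2878/319 = 807 - 2878/319 = 254555/319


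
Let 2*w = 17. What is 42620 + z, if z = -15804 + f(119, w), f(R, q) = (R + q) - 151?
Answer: 53585/2 ≈ 26793.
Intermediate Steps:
w = 17/2 (w = (½)*17 = 17/2 ≈ 8.5000)
f(R, q) = -151 + R + q
z = -31655/2 (z = -15804 + (-151 + 119 + 17/2) = -15804 - 47/2 = -31655/2 ≈ -15828.)
42620 + z = 42620 - 31655/2 = 53585/2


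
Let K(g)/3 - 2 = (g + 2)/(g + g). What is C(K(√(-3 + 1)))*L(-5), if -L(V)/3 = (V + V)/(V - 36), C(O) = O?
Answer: -225/41 + 45*I*√2/41 ≈ -5.4878 + 1.5522*I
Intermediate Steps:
K(g) = 6 + 3*(2 + g)/(2*g) (K(g) = 6 + 3*((g + 2)/(g + g)) = 6 + 3*((2 + g)/((2*g))) = 6 + 3*((2 + g)*(1/(2*g))) = 6 + 3*((2 + g)/(2*g)) = 6 + 3*(2 + g)/(2*g))
L(V) = -6*V/(-36 + V) (L(V) = -3*(V + V)/(V - 36) = -3*2*V/(-36 + V) = -6*V/(-36 + V))
C(K(√(-3 + 1)))*L(-5) = (15/2 + 3/(√(-3 + 1)))*(-6*(-5)/(-36 - 5)) = (15/2 + 3/(√(-2)))*(-6*(-5)/(-41)) = (15/2 + 3/((I*√2)))*(-6*(-5)*(-1/41)) = (15/2 + 3*(-I*√2/2))*(-30/41) = (15/2 - 3*I*√2/2)*(-30/41) = -225/41 + 45*I*√2/41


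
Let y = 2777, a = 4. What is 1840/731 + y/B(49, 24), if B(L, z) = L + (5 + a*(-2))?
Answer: 2114627/33626 ≈ 62.887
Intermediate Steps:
B(L, z) = -3 + L (B(L, z) = L + (5 + 4*(-2)) = L + (5 - 8) = L - 3 = -3 + L)
1840/731 + y/B(49, 24) = 1840/731 + 2777/(-3 + 49) = 1840*(1/731) + 2777/46 = 1840/731 + 2777*(1/46) = 1840/731 + 2777/46 = 2114627/33626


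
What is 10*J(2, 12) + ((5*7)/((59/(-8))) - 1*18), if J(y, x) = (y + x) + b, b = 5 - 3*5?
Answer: 1018/59 ≈ 17.254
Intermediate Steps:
b = -10 (b = 5 - 15 = -10)
J(y, x) = -10 + x + y (J(y, x) = (y + x) - 10 = (x + y) - 10 = -10 + x + y)
10*J(2, 12) + ((5*7)/((59/(-8))) - 1*18) = 10*(-10 + 12 + 2) + ((5*7)/((59/(-8))) - 1*18) = 10*4 + (35/((59*(-⅛))) - 18) = 40 + (35/(-59/8) - 18) = 40 + (35*(-8/59) - 18) = 40 + (-280/59 - 18) = 40 - 1342/59 = 1018/59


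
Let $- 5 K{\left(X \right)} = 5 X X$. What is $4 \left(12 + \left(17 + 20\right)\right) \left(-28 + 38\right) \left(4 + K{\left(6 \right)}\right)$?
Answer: $-62720$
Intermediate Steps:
$K{\left(X \right)} = - X^{2}$ ($K{\left(X \right)} = - \frac{5 X X}{5} = - \frac{5 X^{2}}{5} = - X^{2}$)
$4 \left(12 + \left(17 + 20\right)\right) \left(-28 + 38\right) \left(4 + K{\left(6 \right)}\right) = 4 \left(12 + \left(17 + 20\right)\right) \left(-28 + 38\right) \left(4 - 6^{2}\right) = 4 \left(12 + 37\right) 10 \left(4 - 36\right) = 4 \cdot 49 \cdot 10 \left(4 - 36\right) = 4 \cdot 490 \left(-32\right) = 4 \left(-15680\right) = -62720$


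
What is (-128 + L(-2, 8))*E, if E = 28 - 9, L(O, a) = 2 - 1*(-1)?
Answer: -2375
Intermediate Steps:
L(O, a) = 3 (L(O, a) = 2 + 1 = 3)
E = 19
(-128 + L(-2, 8))*E = (-128 + 3)*19 = -125*19 = -2375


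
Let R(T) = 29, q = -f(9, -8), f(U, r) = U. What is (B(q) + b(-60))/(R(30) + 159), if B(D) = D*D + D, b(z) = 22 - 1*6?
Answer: 22/47 ≈ 0.46809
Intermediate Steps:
q = -9 (q = -1*9 = -9)
b(z) = 16 (b(z) = 22 - 6 = 16)
B(D) = D + D² (B(D) = D² + D = D + D²)
(B(q) + b(-60))/(R(30) + 159) = (-9*(1 - 9) + 16)/(29 + 159) = (-9*(-8) + 16)/188 = (72 + 16)*(1/188) = 88*(1/188) = 22/47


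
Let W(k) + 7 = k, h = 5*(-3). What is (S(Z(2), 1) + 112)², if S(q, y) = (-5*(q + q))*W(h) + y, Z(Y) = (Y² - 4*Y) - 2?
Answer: 1456849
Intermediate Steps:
h = -15
W(k) = -7 + k
Z(Y) = -2 + Y² - 4*Y
S(q, y) = y + 220*q (S(q, y) = (-5*(q + q))*(-7 - 15) + y = -10*q*(-22) + y = 220*q + y = y + 220*q)
(S(Z(2), 1) + 112)² = ((1 + 220*(-2 + 2² - 4*2)) + 112)² = ((1 + 220*(-2 + 4 - 8)) + 112)² = ((1 + 220*(-6)) + 112)² = ((1 - 1320) + 112)² = (-1319 + 112)² = (-1207)² = 1456849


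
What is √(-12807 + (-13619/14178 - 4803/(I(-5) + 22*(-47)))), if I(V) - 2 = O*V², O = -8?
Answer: I*√61040650794954369/2183412 ≈ 113.16*I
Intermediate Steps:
I(V) = 2 - 8*V²
√(-12807 + (-13619/14178 - 4803/(I(-5) + 22*(-47)))) = √(-12807 + (-13619/14178 - 4803/((2 - 8*(-5)²) + 22*(-47)))) = √(-12807 + (-13619*1/14178 - 4803/((2 - 8*25) - 1034))) = √(-12807 + (-13619/14178 - 4803/((2 - 200) - 1034))) = √(-12807 + (-13619/14178 - 4803/(-198 - 1034))) = √(-12807 + (-13619/14178 - 4803/(-1232))) = √(-12807 + (-13619/14178 - 4803*(-1/1232))) = √(-12807 + (-13619/14178 + 4803/1232)) = √(-12807 + 25659163/8733648) = √(-111826170773/8733648) = I*√61040650794954369/2183412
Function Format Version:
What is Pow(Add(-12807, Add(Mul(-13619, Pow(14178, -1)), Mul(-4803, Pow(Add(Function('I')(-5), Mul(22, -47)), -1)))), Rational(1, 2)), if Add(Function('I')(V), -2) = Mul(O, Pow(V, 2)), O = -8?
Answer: Mul(Rational(1, 2183412), I, Pow(61040650794954369, Rational(1, 2))) ≈ Mul(113.16, I)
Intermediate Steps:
Function('I')(V) = Add(2, Mul(-8, Pow(V, 2)))
Pow(Add(-12807, Add(Mul(-13619, Pow(14178, -1)), Mul(-4803, Pow(Add(Function('I')(-5), Mul(22, -47)), -1)))), Rational(1, 2)) = Pow(Add(-12807, Add(Mul(-13619, Pow(14178, -1)), Mul(-4803, Pow(Add(Add(2, Mul(-8, Pow(-5, 2))), Mul(22, -47)), -1)))), Rational(1, 2)) = Pow(Add(-12807, Add(Mul(-13619, Rational(1, 14178)), Mul(-4803, Pow(Add(Add(2, Mul(-8, 25)), -1034), -1)))), Rational(1, 2)) = Pow(Add(-12807, Add(Rational(-13619, 14178), Mul(-4803, Pow(Add(Add(2, -200), -1034), -1)))), Rational(1, 2)) = Pow(Add(-12807, Add(Rational(-13619, 14178), Mul(-4803, Pow(Add(-198, -1034), -1)))), Rational(1, 2)) = Pow(Add(-12807, Add(Rational(-13619, 14178), Mul(-4803, Pow(-1232, -1)))), Rational(1, 2)) = Pow(Add(-12807, Add(Rational(-13619, 14178), Mul(-4803, Rational(-1, 1232)))), Rational(1, 2)) = Pow(Add(-12807, Add(Rational(-13619, 14178), Rational(4803, 1232))), Rational(1, 2)) = Pow(Add(-12807, Rational(25659163, 8733648)), Rational(1, 2)) = Pow(Rational(-111826170773, 8733648), Rational(1, 2)) = Mul(Rational(1, 2183412), I, Pow(61040650794954369, Rational(1, 2)))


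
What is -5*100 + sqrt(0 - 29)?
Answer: -500 + I*sqrt(29) ≈ -500.0 + 5.3852*I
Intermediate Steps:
-5*100 + sqrt(0 - 29) = -500 + sqrt(-29) = -500 + I*sqrt(29)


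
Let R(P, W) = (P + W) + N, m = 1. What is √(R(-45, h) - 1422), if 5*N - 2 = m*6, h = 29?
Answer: 3*I*√3990/5 ≈ 37.9*I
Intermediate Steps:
N = 8/5 (N = ⅖ + (1*6)/5 = ⅖ + (⅕)*6 = ⅖ + 6/5 = 8/5 ≈ 1.6000)
R(P, W) = 8/5 + P + W (R(P, W) = (P + W) + 8/5 = 8/5 + P + W)
√(R(-45, h) - 1422) = √((8/5 - 45 + 29) - 1422) = √(-72/5 - 1422) = √(-7182/5) = 3*I*√3990/5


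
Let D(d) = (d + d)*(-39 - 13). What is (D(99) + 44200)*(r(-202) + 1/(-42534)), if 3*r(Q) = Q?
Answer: -48549799064/21267 ≈ -2.2829e+6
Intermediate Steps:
r(Q) = Q/3
D(d) = -104*d (D(d) = (2*d)*(-52) = -104*d)
(D(99) + 44200)*(r(-202) + 1/(-42534)) = (-104*99 + 44200)*((1/3)*(-202) + 1/(-42534)) = (-10296 + 44200)*(-202/3 - 1/42534) = 33904*(-2863957/42534) = -48549799064/21267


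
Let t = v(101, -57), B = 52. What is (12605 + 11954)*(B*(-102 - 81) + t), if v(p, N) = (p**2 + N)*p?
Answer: 24928072652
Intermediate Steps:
v(p, N) = p*(N + p**2) (v(p, N) = (N + p**2)*p = p*(N + p**2))
t = 1024544 (t = 101*(-57 + 101**2) = 101*(-57 + 10201) = 101*10144 = 1024544)
(12605 + 11954)*(B*(-102 - 81) + t) = (12605 + 11954)*(52*(-102 - 81) + 1024544) = 24559*(52*(-183) + 1024544) = 24559*(-9516 + 1024544) = 24559*1015028 = 24928072652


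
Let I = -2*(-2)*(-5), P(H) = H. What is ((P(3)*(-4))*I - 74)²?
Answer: 27556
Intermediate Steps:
I = -20 (I = 4*(-5) = -20)
((P(3)*(-4))*I - 74)² = ((3*(-4))*(-20) - 74)² = (-12*(-20) - 74)² = (240 - 74)² = 166² = 27556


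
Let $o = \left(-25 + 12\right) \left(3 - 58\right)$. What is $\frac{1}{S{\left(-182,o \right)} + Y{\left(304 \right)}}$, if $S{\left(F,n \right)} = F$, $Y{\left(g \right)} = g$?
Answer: $\frac{1}{122} \approx 0.0081967$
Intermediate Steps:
$o = 715$ ($o = \left(-13\right) \left(-55\right) = 715$)
$\frac{1}{S{\left(-182,o \right)} + Y{\left(304 \right)}} = \frac{1}{-182 + 304} = \frac{1}{122}$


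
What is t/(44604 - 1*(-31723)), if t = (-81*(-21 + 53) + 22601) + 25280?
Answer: 45289/76327 ≈ 0.59336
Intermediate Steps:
t = 45289 (t = (-81*32 + 22601) + 25280 = (-2592 + 22601) + 25280 = 20009 + 25280 = 45289)
t/(44604 - 1*(-31723)) = 45289/(44604 - 1*(-31723)) = 45289/(44604 + 31723) = 45289/76327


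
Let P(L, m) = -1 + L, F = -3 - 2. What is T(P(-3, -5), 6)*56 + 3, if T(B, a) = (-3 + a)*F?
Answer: -837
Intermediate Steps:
F = -5
T(B, a) = 15 - 5*a (T(B, a) = (-3 + a)*(-5) = 15 - 5*a)
T(P(-3, -5), 6)*56 + 3 = (15 - 5*6)*56 + 3 = (15 - 30)*56 + 3 = -15*56 + 3 = -840 + 3 = -837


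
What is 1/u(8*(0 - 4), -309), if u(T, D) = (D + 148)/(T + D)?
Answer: 341/161 ≈ 2.1180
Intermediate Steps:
u(T, D) = (148 + D)/(D + T)
1/u(8*(0 - 4), -309) = 1/((148 - 309)/(-309 + 8*(0 - 4))) = 1/(-161/(-309 + 8*(-4))) = 1/(-161/(-309 - 32)) = 1/(-161/(-341)) = 1/(-1/341*(-161)) = 1/(161/341) = 341/161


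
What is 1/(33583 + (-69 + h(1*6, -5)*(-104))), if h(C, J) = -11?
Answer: 1/34658 ≈ 2.8853e-5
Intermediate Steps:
1/(33583 + (-69 + h(1*6, -5)*(-104))) = 1/(33583 + (-69 - 11*(-104))) = 1/(33583 + (-69 + 1144)) = 1/(33583 + 1075) = 1/34658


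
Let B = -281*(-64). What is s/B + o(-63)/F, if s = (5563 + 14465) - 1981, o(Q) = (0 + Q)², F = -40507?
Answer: 659651333/728477888 ≈ 0.90552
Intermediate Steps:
B = 17984
o(Q) = Q²
s = 18047 (s = 20028 - 1981 = 18047)
s/B + o(-63)/F = 18047/17984 + (-63)²/(-40507) = 18047*(1/17984) + 3969*(-1/40507) = 18047/17984 - 3969/40507 = 659651333/728477888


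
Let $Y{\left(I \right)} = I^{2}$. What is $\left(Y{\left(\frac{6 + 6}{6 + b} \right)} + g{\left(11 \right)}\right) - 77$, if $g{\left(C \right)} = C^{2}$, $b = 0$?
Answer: $48$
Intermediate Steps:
$\left(Y{\left(\frac{6 + 6}{6 + b} \right)} + g{\left(11 \right)}\right) - 77 = \left(\left(\frac{6 + 6}{6 + 0}\right)^{2} + 11^{2}\right) - 77 = \left(\left(\frac{12}{6}\right)^{2} + 121\right) - 77 = \left(\left(12 \cdot \frac{1}{6}\right)^{2} + 121\right) - 77 = \left(2^{2} + 121\right) - 77 = \left(4 + 121\right) - 77 = 125 - 77 = 48$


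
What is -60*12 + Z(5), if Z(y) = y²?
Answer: -695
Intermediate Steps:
-60*12 + Z(5) = -60*12 + 5² = -720 + 25 = -695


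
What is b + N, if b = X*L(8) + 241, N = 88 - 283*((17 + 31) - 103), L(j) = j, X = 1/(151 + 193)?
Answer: 683443/43 ≈ 15894.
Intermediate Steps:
X = 1/344 ≈ 0.0029070
N = 15653 (N = 88 - 283*(48 - 103) = 88 - 283*(-55) = 88 + 15565 = 15653)
b = 10364/43 (b = (1/344)*8 + 241 = 1/43 + 241 = 10364/43 ≈ 241.02)
b + N = 10364/43 + 15653 = 683443/43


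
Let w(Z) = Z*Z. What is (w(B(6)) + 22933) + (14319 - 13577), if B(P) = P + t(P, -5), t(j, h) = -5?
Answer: 23676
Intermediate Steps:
B(P) = -5 + P (B(P) = P - 5 = -5 + P)
w(Z) = Z**2
(w(B(6)) + 22933) + (14319 - 13577) = ((-5 + 6)**2 + 22933) + (14319 - 13577) = (1**2 + 22933) + 742 = (1 + 22933) + 742 = 22934 + 742 = 23676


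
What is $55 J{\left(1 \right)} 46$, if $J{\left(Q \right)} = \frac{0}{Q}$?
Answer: $0$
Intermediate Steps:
$J{\left(Q \right)} = 0$
$55 J{\left(1 \right)} 46 = 55 \cdot 0 \cdot 46 = 0 \cdot 46 = 0$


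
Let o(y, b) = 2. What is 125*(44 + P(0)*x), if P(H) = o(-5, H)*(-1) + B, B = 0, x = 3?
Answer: 4750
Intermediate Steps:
P(H) = -2 (P(H) = 2*(-1) + 0 = -2 + 0 = -2)
125*(44 + P(0)*x) = 125*(44 - 2*3) = 125*(44 - 6) = 125*38 = 4750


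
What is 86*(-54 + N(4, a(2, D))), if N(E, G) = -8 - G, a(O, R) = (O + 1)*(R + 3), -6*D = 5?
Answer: -5891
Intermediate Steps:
D = -5/6 (D = -1/6*5 = -5/6 ≈ -0.83333)
a(O, R) = (1 + O)*(3 + R)
86*(-54 + N(4, a(2, D))) = 86*(-54 + (-8 - (3 - 5/6 + 3*2 + 2*(-5/6)))) = 86*(-54 + (-8 - (3 - 5/6 + 6 - 5/3))) = 86*(-54 + (-8 - 1*13/2)) = 86*(-54 + (-8 - 13/2)) = 86*(-54 - 29/2) = 86*(-137/2) = -5891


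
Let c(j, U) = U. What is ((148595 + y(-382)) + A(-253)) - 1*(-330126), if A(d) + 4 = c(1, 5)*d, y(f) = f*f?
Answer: 623376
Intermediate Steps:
y(f) = f²
A(d) = -4 + 5*d
((148595 + y(-382)) + A(-253)) - 1*(-330126) = ((148595 + (-382)²) + (-4 + 5*(-253))) - 1*(-330126) = ((148595 + 145924) + (-4 - 1265)) + 330126 = (294519 - 1269) + 330126 = 293250 + 330126 = 623376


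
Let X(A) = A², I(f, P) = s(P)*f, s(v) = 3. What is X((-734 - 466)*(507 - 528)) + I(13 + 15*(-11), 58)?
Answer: 635039544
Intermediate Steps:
I(f, P) = 3*f
X((-734 - 466)*(507 - 528)) + I(13 + 15*(-11), 58) = ((-734 - 466)*(507 - 528))² + 3*(13 + 15*(-11)) = (-1200*(-21))² + 3*(13 - 165) = 25200² + 3*(-152) = 635040000 - 456 = 635039544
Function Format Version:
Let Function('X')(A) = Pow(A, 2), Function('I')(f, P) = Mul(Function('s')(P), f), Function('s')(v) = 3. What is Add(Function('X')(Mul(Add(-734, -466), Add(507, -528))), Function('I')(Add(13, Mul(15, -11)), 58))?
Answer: 635039544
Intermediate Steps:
Function('I')(f, P) = Mul(3, f)
Add(Function('X')(Mul(Add(-734, -466), Add(507, -528))), Function('I')(Add(13, Mul(15, -11)), 58)) = Add(Pow(Mul(Add(-734, -466), Add(507, -528)), 2), Mul(3, Add(13, Mul(15, -11)))) = Add(Pow(Mul(-1200, -21), 2), Mul(3, Add(13, -165))) = Add(Pow(25200, 2), Mul(3, -152)) = Add(635040000, -456) = 635039544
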